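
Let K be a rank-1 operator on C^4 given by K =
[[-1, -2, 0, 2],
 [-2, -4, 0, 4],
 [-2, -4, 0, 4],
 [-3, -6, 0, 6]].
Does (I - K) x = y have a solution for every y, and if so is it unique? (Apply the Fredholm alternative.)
(I - K) is singular (det(I - K) = 0, i.e. 1 ∈ sigma(K)). (I - K) x = y is solvable iff y ⊥ ker((I - K)^*) = span{(-1, -2, 0, 2)}, i.e. iff -y_1 - 2y_2 + 2y_4 = 0. When solvable, the solutions are x = y + c·(1, 2, 2, 3), c arbitrary (ker(I - K) = span{(1, 2, 2, 3)}, dimension 1).

K has rank 1, so it is an outer product K = u v^T: every row of K is a multiple of one row vector. Reading off the entries, u = (1, 2, 2, 3) and v = (-1, -2, 0, 2) (row i of K equals u_i·v^T). A rank-one matrix u v^T satisfies K u = u (v·u) and kills the (3)-dimensional subspace v^⊥, so its characteristic polynomial is lambda^3 (lambda - v·u) with v·u = tr K = 1. Hence the eigenvalues of I - K are 1 (multiplicity 3) and 1 - (1) = 0, so det(I - K) = 0. (Direct check: I - K =
[[2, 2, 0, -2],
 [2, 5, 0, -4],
 [2, 4, 1, -4],
 [3, 6, 0, -5]]
has determinant 0.) So 1 is an eigenvalue of K and (I - K) is not invertible. The finite-dimensional Fredholm alternative says: either (I - K) is invertible, or ker(I - K) ≠ {0} and then range(I - K) = ker((I - K)^*)^⊥, with dim ker(I - K) = dim ker((I - K)^*). We are in the second case, so we need both kernels. Kernel of I - K: (I - K) u = u - u (v·u) = u - u = 0, so ker(I - K) = span{u} = span{(1, 2, 2, 3)} (it is exactly 1-dimensional because rank(I - K) = 3). Kernel of the adjoint: K is real, so (I - K)^* = I - K^T = I - v u^T, and (I - v u^T) v = v - v (u·v) = 0; hence ker((I - K)^*) = span{v} = span{(-1, -2, 0, 2)}. Therefore (I - K) x = y is solvable iff <y, v> = 0, i.e. iff -y_1 - 2y_2 + 2y_4 = 0. When this holds, K y = u (v·y) = 0, so (I - K) y = y and x = y is a particular solution; the full solution set is the line x = y + c·u = y + c·(1, 2, 2, 3), c ∈ C.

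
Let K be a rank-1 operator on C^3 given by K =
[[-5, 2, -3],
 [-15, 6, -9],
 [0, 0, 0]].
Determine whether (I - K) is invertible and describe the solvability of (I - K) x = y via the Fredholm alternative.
(I - K) is singular (det(I - K) = 0, i.e. 1 ∈ sigma(K)). (I - K) x = y is solvable iff y ⊥ ker((I - K)^*) = span{(-5, 2, -3)}, i.e. iff -5y_1 + 2y_2 - 3y_3 = 0. When solvable, the solutions are x = y + c·(1, 3, 0), c arbitrary (ker(I - K) = span{(1, 3, 0)}, dimension 1).

K has rank 1, so it is an outer product K = u v^T: every row of K is a multiple of one row vector. Reading off the entries, u = (1, 3, 0) and v = (-5, 2, -3) (row i of K equals u_i·v^T). A rank-one matrix u v^T satisfies K u = u (v·u) and kills the (2)-dimensional subspace v^⊥, so its characteristic polynomial is lambda^2 (lambda - v·u) with v·u = tr K = 1. Hence the eigenvalues of I - K are 1 (multiplicity 2) and 1 - (1) = 0, so det(I - K) = 0. (Direct check: I - K =
[[6, -2, 3],
 [15, -5, 9],
 [0, 0, 1]]
has determinant 0.) So 1 is an eigenvalue of K and (I - K) is not invertible. The finite-dimensional Fredholm alternative says: either (I - K) is invertible, or ker(I - K) ≠ {0} and then range(I - K) = ker((I - K)^*)^⊥, with dim ker(I - K) = dim ker((I - K)^*). We are in the second case, so we need both kernels. Kernel of I - K: (I - K) u = u - u (v·u) = u - u = 0, so ker(I - K) = span{u} = span{(1, 3, 0)} (it is exactly 1-dimensional because rank(I - K) = 2). Kernel of the adjoint: K is real, so (I - K)^* = I - K^T = I - v u^T, and (I - v u^T) v = v - v (u·v) = 0; hence ker((I - K)^*) = span{v} = span{(-5, 2, -3)}. Therefore (I - K) x = y is solvable iff <y, v> = 0, i.e. iff -5y_1 + 2y_2 - 3y_3 = 0. When this holds, K y = u (v·y) = 0, so (I - K) y = y and x = y is a particular solution; the full solution set is the line x = y + c·u = y + c·(1, 3, 0), c ∈ C.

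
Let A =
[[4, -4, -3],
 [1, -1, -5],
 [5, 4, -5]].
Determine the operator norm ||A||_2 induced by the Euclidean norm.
||A||_2 ≈ 9.6771 (= sqrt(largest eigenvalue of A^T A))

||A||_2 = sigma_max(A) = sqrt(lambda_max(A^T A)). Form the symmetric matrix M = A^T A =
[[42, 3, -42],
 [3, 33, -3],
 [-42, -3, 59]].
Its characteristic polynomial (trace, sum of principal 2x2 minors, determinant of M give the coefficients) is
  p(λ) = det(λ I - M) = λ^3 - 134λ^2 + 4029λ - 23409.
No integer candidate from the rational root theorem (±divisors of 23409) is a root, so the roots are irrational. The cubic discriminant is Δ = 17262423441 > 0, so there are three distinct real roots. p(7) = -1429 and p(8) = 759 have opposite signs, so a root lies in (7, 8); Newton's method refines it to λ ≈ 7.6414. p(32) = 1071 and p(33) = -441 have opposite signs, so a root lies in (32, 33); Newton's method refines it to λ ≈ 32.7132. p(93) = -3321 and p(94) = 1877 have opposite signs, so a root lies in (93, 94); Newton's method refines it to λ ≈ 93.6454. Check (Vieta): the three roots sum to 134, matching tr M = 134.
So the eigenvalues of A^T A are ≈ 7.6414, 32.7132, 93.6454 (all ≥ 0, as they must be for A^T A). The largest is λ_max ≈ 93.6454, hence ||A||_2 = sqrt(λ_max) ≈ 9.6771.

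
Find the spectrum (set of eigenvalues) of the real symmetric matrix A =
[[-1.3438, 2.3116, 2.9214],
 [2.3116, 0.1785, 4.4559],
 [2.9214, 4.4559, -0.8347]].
sigma(A) ≈ {-5, -3, 6}

A is real symmetric, so its spectrum consists of real eigenvalues. Expanding the characteristic polynomial of the displayed matrix gives
  det(λ I - A) = p(λ) = λ^3 + (2)λ^2 + (-33)λ + (-90).
Solving p(λ) = 0 yields eigenvalues ≈ -5, -3, 6. (A is shown rounded to 4 decimals, so these recover the underlying integer eigenvalues to within that precision.)
Verification: the trace of A = -2 equals the sum of eigenvalues -2, and det(A) ≈ 90.0006 matches the eigenvalue product 90.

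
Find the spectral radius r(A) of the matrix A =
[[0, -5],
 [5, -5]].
r(A) = 5

The eigenvalues of A are the roots of its characteristic polynomial. With M = A (coefficients from the trace and determinant):
  p(λ) = det(λ I - M) = λ^2 + 5λ + 25.
For λ^2 + 5λ + 25 the discriminant is -75. It is negative, so the roots are the complex-conjugate pair λ = -5/2 ± (sqrt(75)/2) i ≈ -2.5 ± 4.3301i. For a conjugate pair the product of the roots equals the constant term, so |λ|^2 = 25 and |λ| = sqrt(25) = 5.
Thus the eigenvalues (to 4 decimals) are -2.5 ± 4.3301i (modulus 5). The spectral radius is the largest modulus: r(A) = 5. (Cross-check: r(A) ≤ ||A||_2 ≈ 8.0902; equality holds whenever A is normal, though it can also hold for some non-normal A.)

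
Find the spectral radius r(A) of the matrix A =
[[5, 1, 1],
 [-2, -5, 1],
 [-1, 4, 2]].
r(A) ≈ 5.4549

The eigenvalues of A are the roots of its characteristic polynomial. With M = A (coefficients from the trace, the sum of principal 2x2 minors, and det A):
  p(λ) = det(λ I - M) = λ^3 - 2λ^2 - 26λ + 80.
No integer candidate from the rational root theorem (±divisors of 80) is a root, so the roots are irrational. The cubic discriminant is Δ = -22352 < 0, so there is one real root and a complex-conjugate pair. p(-6) = -52 and p(-5) = 35 have opposite signs, so a root lies in (-6, -5); Newton's method refines it to λ ≈ -5.4549. Dividing out (λ - (-5.4549)) leaves approximately λ^2 - 7.4549λ + 14.6657. For λ^2 - 7.4549λ + 14.6657 the discriminant is -3.0874. It is negative, so the remaining roots are the complex-conjugate pair λ ≈ 3.7274 ± 0.8785i. Their product equals the constant term, so |λ|^2 ≈ 14.6657 and |λ| ≈ 3.8296.
Thus the eigenvalues (to 4 decimals) are -5.4549 (modulus 5.4549); 3.7274 ± 0.8785i (modulus 3.8296). The spectral radius is the largest modulus: r(A) ≈ 5.4549. (Cross-check: r(A) ≤ ||A||_2 ≈ 6.9924; equality holds whenever A is normal, though it can also hold for some non-normal A.)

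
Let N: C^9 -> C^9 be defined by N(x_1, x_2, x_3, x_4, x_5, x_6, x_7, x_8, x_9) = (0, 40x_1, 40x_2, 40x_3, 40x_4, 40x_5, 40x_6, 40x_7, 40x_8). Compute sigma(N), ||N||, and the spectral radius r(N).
sigma(N) = {0}; ||N|| = 40; r(N) = 0. (N is nilpotent with N^9 = 0.)

On C^9, N is a strictly lower-triangular matrix with 40 on the subdiagonal and zeros elsewhere, so its characteristic polynomial is lambda^9 and every eigenvalue is 0: sigma(N) = {0}. For the operator norm, N e_i = 40e_{i+1} for i = 1, ..., 8 and N e_9 = 0, so the singular values of N are 40 (with multiplicity 8) and 0; hence ||N|| = 40. The spectral radius r(N) = max|lambda| = 0. Note ||N|| > r(N) — characteristic of non-normal nilpotent operators. Indeed N^9 = 0.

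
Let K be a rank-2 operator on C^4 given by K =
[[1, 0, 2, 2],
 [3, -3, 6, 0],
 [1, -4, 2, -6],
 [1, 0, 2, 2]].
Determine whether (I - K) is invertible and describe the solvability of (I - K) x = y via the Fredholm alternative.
(I - K) is invertible (det(I - K) = 24 ≠ 0), so for every y in C^4 the equation (I - K) x = y has a unique solution.

K has rank 2 and factors as K = U V^T = u1 v1^T + u2 v2^T with u1 = (-2, -3, 2, -2), v1 = (-1, 1, -2, 0), u2 = (1, 0, -3, 1), v2 = (-1, 2, -2, 2) (multiplying out reproduces the displayed K). The nonzero eigenvalues of U V^T coincide with those of the 2 x 2 matrix G = V^T U = [[v1·u1, v1·u2], [v2·u1, v2·u2]] = [[-5, 5], [-12, 7]], and by the Sylvester determinant identity det(I_4 - U V^T) = det(I_2 - V^T U) = det([[6, -5], [12, -6]]) = (6)(-6) - (-5)(12) = 24. (Direct check: I - K =
[[0, 0, -2, -2],
 [-3, 4, -6, 0],
 [-1, 4, -1, 6],
 [-1, 0, -2, -1]]
has determinant 24.) The finite-dimensional Fredholm alternative says: either (I - K) is invertible, or ker(I - K) ≠ {0} and then range(I - K) = ker((I - K)^*)^⊥, with dim ker(I - K) = dim ker((I - K)^*). Since det(I - K) ≠ 0, 1 is not an eigenvalue of K and ker(I - K) = {0}, so we are in the first case: for every y there is a unique x = (I - K)^(-1) y. (Explicitly, by the Woodbury identity, (I - U V^T)^(-1) = I + U (I_2 - G)^(-1) V^T.)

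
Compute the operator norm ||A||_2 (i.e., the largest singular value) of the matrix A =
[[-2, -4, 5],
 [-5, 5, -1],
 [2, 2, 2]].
||A||_2 ≈ 7.956 (= sqrt(largest eigenvalue of A^T A))

||A||_2 = sigma_max(A) = sqrt(lambda_max(A^T A)). Form the symmetric matrix M = A^T A =
[[33, -13, -1],
 [-13, 45, -21],
 [-1, -21, 30]].
Its characteristic polynomial (trace, sum of principal 2x2 minors, determinant of M give the coefficients) is
  p(λ) = det(λ I - M) = λ^3 - 108λ^2 + 3214λ - 24336.
No integer candidate from the rational root theorem (±divisors of 24336) is a root, so the roots are irrational. The cubic discriminant is Δ = 1122691424 > 0, so there are three distinct real roots. p(11) = -719 and p(12) = 408 have opposite signs, so a root lies in (11, 12); Newton's method refines it to λ ≈ 11.6227. p(33) = 51 and p(34) = -604 have opposite signs, so a root lies in (33, 34); Newton's method refines it to λ ≈ 33.0787. p(63) = -459 and p(64) = 1136 have opposite signs, so a root lies in (63, 64); Newton's method refines it to λ ≈ 63.2986. Check (Vieta): the three roots sum to 108, matching tr M = 108.
So the eigenvalues of A^T A are ≈ 11.6227, 33.0787, 63.2986 (all ≥ 0, as they must be for A^T A). The largest is λ_max ≈ 63.2986, hence ||A||_2 = sqrt(λ_max) ≈ 7.956.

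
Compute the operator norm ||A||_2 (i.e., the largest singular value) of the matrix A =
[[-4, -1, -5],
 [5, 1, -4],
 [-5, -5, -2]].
||A||_2 ≈ 9.4954 (= sqrt(largest eigenvalue of A^T A))

||A||_2 = sigma_max(A) = sqrt(lambda_max(A^T A)). Form the symmetric matrix M = A^T A =
[[66, 34, 10],
 [34, 27, 11],
 [10, 11, 45]].
Its characteristic polynomial (trace, sum of principal 2x2 minors, determinant of M give the coefficients) is
  p(λ) = det(λ I - M) = λ^3 - 138λ^2 + 4590λ - 24964.
No integer candidate from the rational root theorem (±divisors of 24964) is a root, so the roots are irrational. The cubic discriminant is Δ = 19783931616 > 0, so there are three distinct real roots. p(6) = -2176 and p(7) = 747 have opposite signs, so a root lies in (6, 7); Newton's method refines it to λ ≈ 6.7366. p(41) = 169 and p(42) = -1528 have opposite signs, so a root lies in (41, 42); Newton's method refines it to λ ≈ 41.1003. p(90) = -664 and p(91) = 3519 have opposite signs, so a root lies in (90, 91); Newton's method refines it to λ ≈ 90.1631. Check (Vieta): the three roots sum to 138, matching tr M = 138.
So the eigenvalues of A^T A are ≈ 6.7366, 41.1003, 90.1631 (all ≥ 0, as they must be for A^T A). The largest is λ_max ≈ 90.1631, hence ||A||_2 = sqrt(λ_max) ≈ 9.4954.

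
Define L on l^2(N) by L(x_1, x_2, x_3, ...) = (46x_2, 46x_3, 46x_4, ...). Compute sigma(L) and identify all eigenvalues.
sigma(L) = closed disk {z in C : |z| ≤ 46}; sigma_p(L) = open disk {z in C : |z| < 46}

Note L = 46·V where V is the unit left shift (V x)_k = x_{k+1}; so sigma(L) = 46·sigma(V) and ||L|| = 46||V||. ||L x||^2 = 2116sum_{k≥2} |x_k|^2 ≤ 2116||x||^2, with equality on {x : x_1 = 0}, so ||L|| = 46. For any lambda with |lambda| < 46, set r = lambda/46 (|r| < 1); the vector x = (1, r, r^2, ...) is in l^2 and satisfies L x = 46(r, r^2, ...) = lambda x, so lambda is an eigenvalue. On the boundary |lambda| = 46 the geometric series diverges, so no l^2 eigenvector exists, but these lambda lie in the approximate point spectrum. Hence sigma(L) is the closed disk of radius 46 and sigma_p(L) is the open disk.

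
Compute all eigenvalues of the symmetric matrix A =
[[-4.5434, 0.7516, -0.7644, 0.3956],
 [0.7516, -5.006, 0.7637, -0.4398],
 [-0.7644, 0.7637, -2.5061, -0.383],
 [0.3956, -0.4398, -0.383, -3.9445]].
sigma(A) ≈ {-6, -4, -2} (-4 with multiplicity 2)

A is real symmetric, so its spectrum consists of real eigenvalues. Expanding the characteristic polynomial of the displayed matrix gives
  det(λ I - A) = p(λ) = λ^4 + (16)λ^3 + (92)λ^2 + (223.9988)λ + (191.9973).
Solving p(λ) = 0 yields eigenvalues ≈ -6, -4, -4, -2. (A is shown rounded to 4 decimals, so these recover the underlying integer eigenvalues to within that precision.)
Verification: the trace of A = -16 equals the sum of eigenvalues -16, and det(A) ≈ 191.9973 matches the eigenvalue product 192.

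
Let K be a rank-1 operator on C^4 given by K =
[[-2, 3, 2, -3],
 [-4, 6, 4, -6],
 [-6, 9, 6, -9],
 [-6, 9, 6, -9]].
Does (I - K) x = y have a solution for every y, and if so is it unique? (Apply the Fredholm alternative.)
(I - K) is singular (det(I - K) = 0, i.e. 1 ∈ sigma(K)). (I - K) x = y is solvable iff y ⊥ ker((I - K)^*) = span{(-2, 3, 2, -3)}, i.e. iff -2y_1 + 3y_2 + 2y_3 - 3y_4 = 0. When solvable, the solutions are x = y + c·(1, 2, 3, 3), c arbitrary (ker(I - K) = span{(1, 2, 3, 3)}, dimension 1).

K has rank 1, so it is an outer product K = u v^T: every row of K is a multiple of one row vector. Reading off the entries, u = (1, 2, 3, 3) and v = (-2, 3, 2, -3) (row i of K equals u_i·v^T). A rank-one matrix u v^T satisfies K u = u (v·u) and kills the (3)-dimensional subspace v^⊥, so its characteristic polynomial is lambda^3 (lambda - v·u) with v·u = tr K = 1. Hence the eigenvalues of I - K are 1 (multiplicity 3) and 1 - (1) = 0, so det(I - K) = 0. (Direct check: I - K =
[[3, -3, -2, 3],
 [4, -5, -4, 6],
 [6, -9, -5, 9],
 [6, -9, -6, 10]]
has determinant 0.) So 1 is an eigenvalue of K and (I - K) is not invertible. The finite-dimensional Fredholm alternative says: either (I - K) is invertible, or ker(I - K) ≠ {0} and then range(I - K) = ker((I - K)^*)^⊥, with dim ker(I - K) = dim ker((I - K)^*). We are in the second case, so we need both kernels. Kernel of I - K: (I - K) u = u - u (v·u) = u - u = 0, so ker(I - K) = span{u} = span{(1, 2, 3, 3)} (it is exactly 1-dimensional because rank(I - K) = 3). Kernel of the adjoint: K is real, so (I - K)^* = I - K^T = I - v u^T, and (I - v u^T) v = v - v (u·v) = 0; hence ker((I - K)^*) = span{v} = span{(-2, 3, 2, -3)}. Therefore (I - K) x = y is solvable iff <y, v> = 0, i.e. iff -2y_1 + 3y_2 + 2y_3 - 3y_4 = 0. When this holds, K y = u (v·y) = 0, so (I - K) y = y and x = y is a particular solution; the full solution set is the line x = y + c·u = y + c·(1, 2, 3, 3), c ∈ C.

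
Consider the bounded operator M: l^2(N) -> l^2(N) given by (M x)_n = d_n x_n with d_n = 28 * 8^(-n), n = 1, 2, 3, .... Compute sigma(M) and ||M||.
sigma(M) = {28 * 8^(-n) : n ≥ 1} ∪ {0}; ||M|| = 7/2

A bounded diagonal operator on l^2 with diagonal entries d_n has spectrum equal to the closure of {d_n : n ≥ 1}: every d_n is an eigenvalue (with eigenvector e_n), so {d_n} ⊂ sigma(M); the spectrum is closed, so its closure is too; and for lambda not in the closure, (M - lambda I) has bounded inverse (the diagonal entries 1/(d_n - lambda) are bounded). For our sequence d_n = 28 * 8^(-n), n = 1, 2, 3, ...:
  - {d_n} = {28 * 8^(-n) : n ≥ 1}; the only limit point is 0
  - closure = {28 * 8^(-n) : n ≥ 1} ∪ {0}
For the norm: a diagonal operator has ||M|| = sup_n |d_n|. Here d_n = 28 * 8^(-n) is positive and decreasing, so sup_n |d_n| = d_1 = 28/8 = 7/2. So ||M|| = 7/2.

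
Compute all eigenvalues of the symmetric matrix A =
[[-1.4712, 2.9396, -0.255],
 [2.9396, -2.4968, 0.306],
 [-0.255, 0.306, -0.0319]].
sigma(A) ≈ {-5, 0, 1}

A is real symmetric, so its spectrum consists of real eigenvalues. Expanding the characteristic polynomial of the displayed matrix gives
  det(λ I - A) = p(λ) = λ^3 + (4)λ^2 + (-5)λ + (0).
Solving p(λ) = 0 yields eigenvalues ≈ -5, 0, 1. (A is shown rounded to 4 decimals, so these recover the underlying integer eigenvalues to within that precision.)
Verification: the trace of A = -4 equals the sum of eigenvalues -4, and det(A) ≈ -0.0002 matches the eigenvalue product 0.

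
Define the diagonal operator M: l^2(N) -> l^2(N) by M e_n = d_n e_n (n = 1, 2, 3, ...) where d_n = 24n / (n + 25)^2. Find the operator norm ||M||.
||M|| = 6/25 (attained at n = 25)

For M diagonal, ||M|| = sup_n |d_n|. Treat f(x) = 24x / (x + 25)^2 for real x > 0. By the quotient rule, f'(x) = 24(25 - x)/(x + 25)^3, which is positive for x < 25 and negative for x > 25. So f has a unique maximum at x = 25, and since 25 is a positive integer, the supremum over n ≥ 1 is attained at n = 25: d_25 = 24·25/(25 + 25)^2 = 24·25/2500 = 6/25. Hence ||M|| = 6/25.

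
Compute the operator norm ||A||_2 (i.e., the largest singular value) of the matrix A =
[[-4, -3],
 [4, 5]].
||A||_2 = sqrt((66 + sqrt(4100))/2) ≈ 8.0632 (= sqrt(largest eigenvalue of A^T A))

||A||_2 = sigma_max(A) = sqrt(lambda_max(A^T A)). Form the symmetric matrix M = A^T A =
[[32, 32],
 [32, 34]].
Its characteristic polynomial (trace, determinant of M give the coefficients) is
  p(λ) = det(λ I - M) = λ^2 - 66λ + 64.
For λ^2 - 66λ + 64 the discriminant is 4100. It is nonnegative but not a perfect square, so the roots are real and irrational: λ = (66 ± sqrt(4100))/2 ≈ 65.0156, 0.9844.
So the eigenvalues of A^T A are ≈ 0.9844, 65.0156 (all ≥ 0, as they must be for A^T A). The largest is λ_max = (66 + sqrt(4100))/2 ≈ 65.0156, hence ||A||_2 = sqrt(λ_max) = sqrt((66 + sqrt(4100))/2) ≈ 8.0632.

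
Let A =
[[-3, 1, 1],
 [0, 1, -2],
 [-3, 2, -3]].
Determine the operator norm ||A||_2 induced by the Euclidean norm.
||A||_2 ≈ 5.3085 (= sqrt(largest eigenvalue of A^T A))

||A||_2 = sigma_max(A) = sqrt(lambda_max(A^T A)). Form the symmetric matrix M = A^T A =
[[18, -9, 6],
 [-9, 6, -7],
 [6, -7, 14]].
Its characteristic polynomial (trace, sum of principal 2x2 minors, determinant of M give the coefficients) is
  p(λ) = det(λ I - M) = λ^3 - 38λ^2 + 278λ - 36.
No integer candidate from the rational root theorem (±divisors of 36) is a root, so the roots are irrational. The cubic discriminant is Δ = 24567200 > 0, so there are three distinct real roots. p(0) = -36 and p(1) = 205 have opposite signs, so a root lies in (0, 1); Newton's method refines it to λ ≈ 0.1319. p(9) = 117 and p(10) = -56 have opposite signs, so a root lies in (9, 10); Newton's method refines it to λ ≈ 9.6879. p(28) = -92 and p(29) = 457 have opposite signs, so a root lies in (28, 29); Newton's method refines it to λ ≈ 28.1803. Check (Vieta): the three roots sum to 38, matching tr M = 38.
So the eigenvalues of A^T A are ≈ 0.1319, 9.6879, 28.1803 (all ≥ 0, as they must be for A^T A). The largest is λ_max ≈ 28.1803, hence ||A||_2 = sqrt(λ_max) ≈ 5.3085.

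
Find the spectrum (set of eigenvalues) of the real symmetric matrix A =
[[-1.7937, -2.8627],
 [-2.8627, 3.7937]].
sigma(A) ≈ {-3, 5}

A is real symmetric, so its spectrum consists of real eigenvalues. Expanding the characteristic polynomial of the displayed matrix gives
  det(λ I - A) = p(λ) = λ^2 + (-2)λ + (-15).
Solving p(λ) = 0 yields eigenvalues ≈ -3, 5. (A is shown rounded to 4 decimals, so these recover the underlying integer eigenvalues to within that precision.)
Verification: the trace of A = 2 equals the sum of eigenvalues 2, and det(A) ≈ -14.9998 matches the eigenvalue product -15.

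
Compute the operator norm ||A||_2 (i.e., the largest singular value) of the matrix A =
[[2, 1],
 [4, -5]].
||A||_2 = sqrt((46 + sqrt(1332))/2) ≈ 6.4225 (= sqrt(largest eigenvalue of A^T A))

||A||_2 = sigma_max(A) = sqrt(lambda_max(A^T A)). Form the symmetric matrix M = A^T A =
[[20, -18],
 [-18, 26]].
Its characteristic polynomial (trace, determinant of M give the coefficients) is
  p(λ) = det(λ I - M) = λ^2 - 46λ + 196.
For λ^2 - 46λ + 196 the discriminant is 1332. It is nonnegative but not a perfect square, so the roots are real and irrational: λ = (46 ± sqrt(1332))/2 ≈ 41.2483, 4.7517.
So the eigenvalues of A^T A are ≈ 4.7517, 41.2483 (all ≥ 0, as they must be for A^T A). The largest is λ_max = (46 + sqrt(1332))/2 ≈ 41.2483, hence ||A||_2 = sqrt(λ_max) = sqrt((46 + sqrt(1332))/2) ≈ 6.4225.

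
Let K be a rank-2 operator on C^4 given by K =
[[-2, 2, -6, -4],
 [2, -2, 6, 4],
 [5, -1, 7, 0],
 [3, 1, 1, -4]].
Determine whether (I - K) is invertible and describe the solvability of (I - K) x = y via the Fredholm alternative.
(I - K) is invertible (det(I - K) = 6 ≠ 0), so for every y in C^4 the equation (I - K) x = y has a unique solution.

K has rank 2 and factors as K = U V^T = u1 v1^T + u2 v2^T with u1 = (0, 0, -2, -2), v1 = (-2, 0, -2, 1), u2 = (2, -2, -1, 1), v2 = (-1, 1, -3, -2) (multiplying out reproduces the displayed K). The nonzero eigenvalues of U V^T coincide with those of the 2 x 2 matrix G = V^T U = [[v1·u1, v1·u2], [v2·u1, v2·u2]] = [[2, -1], [10, -3]], and by the Sylvester determinant identity det(I_4 - U V^T) = det(I_2 - V^T U) = det([[-1, 1], [-10, 4]]) = (-1)(4) - (1)(-10) = 6. (Direct check: I - K =
[[3, -2, 6, 4],
 [-2, 3, -6, -4],
 [-5, 1, -6, 0],
 [-3, -1, -1, 5]]
has determinant 6.) The finite-dimensional Fredholm alternative says: either (I - K) is invertible, or ker(I - K) ≠ {0} and then range(I - K) = ker((I - K)^*)^⊥, with dim ker(I - K) = dim ker((I - K)^*). Since det(I - K) ≠ 0, 1 is not an eigenvalue of K and ker(I - K) = {0}, so we are in the first case: for every y there is a unique x = (I - K)^(-1) y. (Explicitly, by the Woodbury identity, (I - U V^T)^(-1) = I + U (I_2 - G)^(-1) V^T.)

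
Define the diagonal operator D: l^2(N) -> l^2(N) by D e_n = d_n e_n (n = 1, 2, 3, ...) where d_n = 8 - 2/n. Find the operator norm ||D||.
||D|| = 8

For a diagonal operator on l^2 with entries d_n, ||D|| = sup_n |d_n|. Here d_1 = 6, d_2 = 7, ..., and d_n = 8 - 2/n increases monotonically toward 8. All terms lie in [6, 8), so |d_n| = d_n and the supremum is the limit 8, which is not attained by any individual d_n. Hence ||D|| = 8.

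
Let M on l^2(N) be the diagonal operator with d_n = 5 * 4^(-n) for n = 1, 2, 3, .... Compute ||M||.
||M|| = 5/4 (attained at n = 1)

For M diagonal, ||M|| = sup_n |d_n|. The sequence d_n = 5 * 4^(-n) is positive and strictly decreasing (ratio 4^(-1) < 1), so the supremum is d_1 = 5/4. Hence ||M|| = 5/4.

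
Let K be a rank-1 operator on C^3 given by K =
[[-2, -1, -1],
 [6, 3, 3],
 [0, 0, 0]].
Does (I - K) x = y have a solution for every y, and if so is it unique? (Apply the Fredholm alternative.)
(I - K) is singular (det(I - K) = 0, i.e. 1 ∈ sigma(K)). (I - K) x = y is solvable iff y ⊥ ker((I - K)^*) = span{(-2, -1, -1)}, i.e. iff -2y_1 - y_2 - y_3 = 0. When solvable, the solutions are x = y + c·(1, -3, 0), c arbitrary (ker(I - K) = span{(1, -3, 0)}, dimension 1).

K has rank 1, so it is an outer product K = u v^T: every row of K is a multiple of one row vector. Reading off the entries, u = (1, -3, 0) and v = (-2, -1, -1) (row i of K equals u_i·v^T). A rank-one matrix u v^T satisfies K u = u (v·u) and kills the (2)-dimensional subspace v^⊥, so its characteristic polynomial is lambda^2 (lambda - v·u) with v·u = tr K = 1. Hence the eigenvalues of I - K are 1 (multiplicity 2) and 1 - (1) = 0, so det(I - K) = 0. (Direct check: I - K =
[[3, 1, 1],
 [-6, -2, -3],
 [0, 0, 1]]
has determinant 0.) So 1 is an eigenvalue of K and (I - K) is not invertible. The finite-dimensional Fredholm alternative says: either (I - K) is invertible, or ker(I - K) ≠ {0} and then range(I - K) = ker((I - K)^*)^⊥, with dim ker(I - K) = dim ker((I - K)^*). We are in the second case, so we need both kernels. Kernel of I - K: (I - K) u = u - u (v·u) = u - u = 0, so ker(I - K) = span{u} = span{(1, -3, 0)} (it is exactly 1-dimensional because rank(I - K) = 2). Kernel of the adjoint: K is real, so (I - K)^* = I - K^T = I - v u^T, and (I - v u^T) v = v - v (u·v) = 0; hence ker((I - K)^*) = span{v} = span{(-2, -1, -1)}. Therefore (I - K) x = y is solvable iff <y, v> = 0, i.e. iff -2y_1 - y_2 - y_3 = 0. When this holds, K y = u (v·y) = 0, so (I - K) y = y and x = y is a particular solution; the full solution set is the line x = y + c·u = y + c·(1, -3, 0), c ∈ C.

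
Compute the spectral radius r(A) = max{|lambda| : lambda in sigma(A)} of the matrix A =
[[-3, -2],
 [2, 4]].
r(A) = (1 + sqrt(33))/2 ≈ 3.3723

The eigenvalues of A are the roots of its characteristic polynomial. With M = A (coefficients from the trace and determinant):
  p(λ) = det(λ I - M) = λ^2 - λ - 8.
For λ^2 - λ - 8 the discriminant is 33. It is nonnegative but not a perfect square, so the roots are real and irrational: λ = (1 ± sqrt(33))/2 ≈ 3.3723, -2.3723.
Thus the eigenvalues (to 4 decimals) are 3.3723 (modulus 3.3723); -2.3723 (modulus 2.3723). The spectral radius is the largest modulus: r(A) = (1 + sqrt(33))/2 ≈ 3.3723. (Cross-check: r(A) ≤ ||A||_2 ≈ 5.5616; equality holds whenever A is normal, though it can also hold for some non-normal A.)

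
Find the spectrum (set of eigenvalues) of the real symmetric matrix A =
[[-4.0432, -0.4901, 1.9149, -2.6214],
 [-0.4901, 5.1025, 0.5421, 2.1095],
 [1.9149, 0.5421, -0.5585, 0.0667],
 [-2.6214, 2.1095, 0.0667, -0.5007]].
sigma(A) ≈ {-6, -1, 1, 6}

A is real symmetric, so its spectrum consists of real eigenvalues. Expanding the characteristic polynomial of the displayed matrix gives
  det(λ I - A) = p(λ) = λ^4 + (0)λ^3 + (-37)λ^2 + (0.003)λ + (36.0012).
Solving p(λ) = 0 yields eigenvalues ≈ -6, -1, 1, 6. (A is shown rounded to 4 decimals, so these recover the underlying integer eigenvalues to within that precision.)
Verification: the trace of A = 0 equals the sum of eigenvalues 0, and det(A) ≈ 36.0012 matches the eigenvalue product 36.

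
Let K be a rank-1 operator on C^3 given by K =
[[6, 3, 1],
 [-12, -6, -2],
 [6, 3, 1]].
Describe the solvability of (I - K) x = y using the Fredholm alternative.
(I - K) is singular (det(I - K) = 0, i.e. 1 ∈ sigma(K)). (I - K) x = y is solvable iff y ⊥ ker((I - K)^*) = span{(6, 3, 1)}, i.e. iff 6y_1 + 3y_2 + y_3 = 0. When solvable, the solutions are x = y + c·(1, -2, 1), c arbitrary (ker(I - K) = span{(1, -2, 1)}, dimension 1).

K has rank 1, so it is an outer product K = u v^T: every row of K is a multiple of one row vector. Reading off the entries, u = (1, -2, 1) and v = (6, 3, 1) (row i of K equals u_i·v^T). A rank-one matrix u v^T satisfies K u = u (v·u) and kills the (2)-dimensional subspace v^⊥, so its characteristic polynomial is lambda^2 (lambda - v·u) with v·u = tr K = 1. Hence the eigenvalues of I - K are 1 (multiplicity 2) and 1 - (1) = 0, so det(I - K) = 0. (Direct check: I - K =
[[-5, -3, -1],
 [12, 7, 2],
 [-6, -3, 0]]
has determinant 0.) So 1 is an eigenvalue of K and (I - K) is not invertible. The finite-dimensional Fredholm alternative says: either (I - K) is invertible, or ker(I - K) ≠ {0} and then range(I - K) = ker((I - K)^*)^⊥, with dim ker(I - K) = dim ker((I - K)^*). We are in the second case, so we need both kernels. Kernel of I - K: (I - K) u = u - u (v·u) = u - u = 0, so ker(I - K) = span{u} = span{(1, -2, 1)} (it is exactly 1-dimensional because rank(I - K) = 2). Kernel of the adjoint: K is real, so (I - K)^* = I - K^T = I - v u^T, and (I - v u^T) v = v - v (u·v) = 0; hence ker((I - K)^*) = span{v} = span{(6, 3, 1)}. Therefore (I - K) x = y is solvable iff <y, v> = 0, i.e. iff 6y_1 + 3y_2 + y_3 = 0. When this holds, K y = u (v·y) = 0, so (I - K) y = y and x = y is a particular solution; the full solution set is the line x = y + c·u = y + c·(1, -2, 1), c ∈ C.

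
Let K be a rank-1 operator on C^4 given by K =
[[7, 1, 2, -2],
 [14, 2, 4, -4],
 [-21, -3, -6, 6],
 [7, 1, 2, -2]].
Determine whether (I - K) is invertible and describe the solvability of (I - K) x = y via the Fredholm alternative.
(I - K) is singular (det(I - K) = 0, i.e. 1 ∈ sigma(K)). (I - K) x = y is solvable iff y ⊥ ker((I - K)^*) = span{(7, 1, 2, -2)}, i.e. iff 7y_1 + y_2 + 2y_3 - 2y_4 = 0. When solvable, the solutions are x = y + c·(1, 2, -3, 1), c arbitrary (ker(I - K) = span{(1, 2, -3, 1)}, dimension 1).

K has rank 1, so it is an outer product K = u v^T: every row of K is a multiple of one row vector. Reading off the entries, u = (1, 2, -3, 1) and v = (7, 1, 2, -2) (row i of K equals u_i·v^T). A rank-one matrix u v^T satisfies K u = u (v·u) and kills the (3)-dimensional subspace v^⊥, so its characteristic polynomial is lambda^3 (lambda - v·u) with v·u = tr K = 1. Hence the eigenvalues of I - K are 1 (multiplicity 3) and 1 - (1) = 0, so det(I - K) = 0. (Direct check: I - K =
[[-6, -1, -2, 2],
 [-14, -1, -4, 4],
 [21, 3, 7, -6],
 [-7, -1, -2, 3]]
has determinant 0.) So 1 is an eigenvalue of K and (I - K) is not invertible. The finite-dimensional Fredholm alternative says: either (I - K) is invertible, or ker(I - K) ≠ {0} and then range(I - K) = ker((I - K)^*)^⊥, with dim ker(I - K) = dim ker((I - K)^*). We are in the second case, so we need both kernels. Kernel of I - K: (I - K) u = u - u (v·u) = u - u = 0, so ker(I - K) = span{u} = span{(1, 2, -3, 1)} (it is exactly 1-dimensional because rank(I - K) = 3). Kernel of the adjoint: K is real, so (I - K)^* = I - K^T = I - v u^T, and (I - v u^T) v = v - v (u·v) = 0; hence ker((I - K)^*) = span{v} = span{(7, 1, 2, -2)}. Therefore (I - K) x = y is solvable iff <y, v> = 0, i.e. iff 7y_1 + y_2 + 2y_3 - 2y_4 = 0. When this holds, K y = u (v·y) = 0, so (I - K) y = y and x = y is a particular solution; the full solution set is the line x = y + c·u = y + c·(1, 2, -3, 1), c ∈ C.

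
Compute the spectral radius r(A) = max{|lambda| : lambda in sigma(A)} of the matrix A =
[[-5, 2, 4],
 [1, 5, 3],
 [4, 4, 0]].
r(A) ≈ 7.5917

The eigenvalues of A are the roots of its characteristic polynomial. With M = A (coefficients from the trace, the sum of principal 2x2 minors, and det A):
  p(λ) = det(λ I - M) = λ^3 - 55λ - 20.
No integer candidate from the rational root theorem (±divisors of 20) is a root, so the roots are irrational. The cubic discriminant is Δ = 654700 > 0, so there are three distinct real roots. p(-8) = -92 and p(-7) = 22 have opposite signs, so a root lies in (-8, -7); Newton's method refines it to λ ≈ -7.2272. p(-1) = 34 and p(0) = -20 have opposite signs, so a root lies in (-1, 0); Newton's method refines it to λ ≈ -0.3645. p(7) = -62 and p(8) = 52 have opposite signs, so a root lies in (7, 8); Newton's method refines it to λ ≈ 7.5917. Check (Vieta): the three roots sum to 0, matching tr M = 0.
Thus the eigenvalues (to 4 decimals) are -7.2272 (modulus 7.2272); -0.3645 (modulus 0.3645); 7.5917 (modulus 7.5917). The spectral radius is the largest modulus: r(A) ≈ 7.5917. (Cross-check: r(A) ≤ ||A||_2 ≈ 7.7512; equality holds whenever A is normal, though it can also hold for some non-normal A.)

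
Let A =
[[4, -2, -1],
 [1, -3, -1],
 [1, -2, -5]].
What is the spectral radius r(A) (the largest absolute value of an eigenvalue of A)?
r(A) ≈ 5.4877

The eigenvalues of A are the roots of its characteristic polynomial. With M = A (coefficients from the trace, the sum of principal 2x2 minors, and det A):
  p(λ) = det(λ I - M) = λ^3 + 4λ^2 - 16λ - 43.
No integer candidate from the rational root theorem (±divisors of 43) is a root, so the roots are irrational. The cubic discriminant is Δ = 31101 > 0, so there are three distinct real roots. p(-6) = -19 and p(-5) = 12 have opposite signs, so a root lies in (-6, -5); Newton's method refines it to λ ≈ -5.4877. p(-3) = 14 and p(-2) = -3 have opposite signs, so a root lies in (-3, -2); Newton's method refines it to λ ≈ -2.1525. p(3) = -28 and p(4) = 21 have opposite signs, so a root lies in (3, 4); Newton's method refines it to λ ≈ 3.6402. Check (Vieta): the three roots sum to -4, matching tr M = -4.
Thus the eigenvalues (to 4 decimals) are -5.4877 (modulus 5.4877); -2.1525 (modulus 2.1525); 3.6402 (modulus 3.6402). The spectral radius is the largest modulus: r(A) ≈ 5.4877. (Cross-check: r(A) ≤ ||A||_2 ≈ 6.8271; equality holds whenever A is normal, though it can also hold for some non-normal A.)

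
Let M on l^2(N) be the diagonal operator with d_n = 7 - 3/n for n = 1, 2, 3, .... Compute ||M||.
||M|| = 7

For a diagonal operator on l^2 with entries d_n, ||M|| = sup_n |d_n|. Here d_1 = 4, d_2 = 11/2, ..., and d_n = 7 - 3/n increases monotonically toward 7. All terms lie in [4, 7), so |d_n| = d_n and the supremum is the limit 7, which is not attained by any individual d_n. Hence ||M|| = 7.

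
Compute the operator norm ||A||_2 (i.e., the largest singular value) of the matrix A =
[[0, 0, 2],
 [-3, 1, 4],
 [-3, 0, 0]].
||A||_2 ≈ 5.6431 (= sqrt(largest eigenvalue of A^T A))

||A||_2 = sigma_max(A) = sqrt(lambda_max(A^T A)). Form the symmetric matrix M = A^T A =
[[18, -3, -12],
 [-3, 1, 4],
 [-12, 4, 20]].
Its characteristic polynomial (trace, sum of principal 2x2 minors, determinant of M give the coefficients) is
  p(λ) = det(λ I - M) = λ^3 - 39λ^2 + 229λ - 36.
No integer candidate from the rational root theorem (±divisors of 36) is a root, so the roots are irrational. The cubic discriminant is Δ = 28937165 > 0, so there are three distinct real roots. p(0) = -36 and p(1) = 155 have opposite signs, so a root lies in (0, 1); Newton's method refines it to λ ≈ 0.1616. p(6) = 150 and p(7) = -1 have opposite signs, so a root lies in (6, 7); Newton's method refines it to λ ≈ 6.9941. p(31) = -625 and p(32) = 124 have opposite signs, so a root lies in (31, 32); Newton's method refines it to λ ≈ 31.8442. Check (Vieta): the three roots sum to 39, matching tr M = 39.
So the eigenvalues of A^T A are ≈ 0.1616, 6.9941, 31.8442 (all ≥ 0, as they must be for A^T A). The largest is λ_max ≈ 31.8442, hence ||A||_2 = sqrt(λ_max) ≈ 5.6431.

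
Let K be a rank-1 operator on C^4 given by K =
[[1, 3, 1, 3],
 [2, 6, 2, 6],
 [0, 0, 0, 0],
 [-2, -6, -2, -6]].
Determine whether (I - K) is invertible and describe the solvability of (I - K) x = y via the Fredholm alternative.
(I - K) is singular (det(I - K) = 0, i.e. 1 ∈ sigma(K)). (I - K) x = y is solvable iff y ⊥ ker((I - K)^*) = span{(1, 3, 1, 3)}, i.e. iff y_1 + 3y_2 + y_3 + 3y_4 = 0. When solvable, the solutions are x = y + c·(1, 2, 0, -2), c arbitrary (ker(I - K) = span{(1, 2, 0, -2)}, dimension 1).

K has rank 1, so it is an outer product K = u v^T: every row of K is a multiple of one row vector. Reading off the entries, u = (1, 2, 0, -2) and v = (1, 3, 1, 3) (row i of K equals u_i·v^T). A rank-one matrix u v^T satisfies K u = u (v·u) and kills the (3)-dimensional subspace v^⊥, so its characteristic polynomial is lambda^3 (lambda - v·u) with v·u = tr K = 1. Hence the eigenvalues of I - K are 1 (multiplicity 3) and 1 - (1) = 0, so det(I - K) = 0. (Direct check: I - K =
[[0, -3, -1, -3],
 [-2, -5, -2, -6],
 [0, 0, 1, 0],
 [2, 6, 2, 7]]
has determinant 0.) So 1 is an eigenvalue of K and (I - K) is not invertible. The finite-dimensional Fredholm alternative says: either (I - K) is invertible, or ker(I - K) ≠ {0} and then range(I - K) = ker((I - K)^*)^⊥, with dim ker(I - K) = dim ker((I - K)^*). We are in the second case, so we need both kernels. Kernel of I - K: (I - K) u = u - u (v·u) = u - u = 0, so ker(I - K) = span{u} = span{(1, 2, 0, -2)} (it is exactly 1-dimensional because rank(I - K) = 3). Kernel of the adjoint: K is real, so (I - K)^* = I - K^T = I - v u^T, and (I - v u^T) v = v - v (u·v) = 0; hence ker((I - K)^*) = span{v} = span{(1, 3, 1, 3)}. Therefore (I - K) x = y is solvable iff <y, v> = 0, i.e. iff y_1 + 3y_2 + y_3 + 3y_4 = 0. When this holds, K y = u (v·y) = 0, so (I - K) y = y and x = y is a particular solution; the full solution set is the line x = y + c·u = y + c·(1, 2, 0, -2), c ∈ C.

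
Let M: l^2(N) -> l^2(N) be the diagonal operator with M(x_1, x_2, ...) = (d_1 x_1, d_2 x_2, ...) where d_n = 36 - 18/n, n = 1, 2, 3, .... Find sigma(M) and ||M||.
sigma(M) = {36 - 18/n : n ≥ 1} ∪ {36}; ||M|| = 36

A bounded diagonal operator on l^2 with diagonal entries d_n has spectrum equal to the closure of {d_n : n ≥ 1}: every d_n is an eigenvalue (with eigenvector e_n), so {d_n} ⊂ sigma(M); the spectrum is closed, so its closure is too; and for lambda not in the closure, (M - lambda I) has bounded inverse (the diagonal entries 1/(d_n - lambda) are bounded). For our sequence d_n = 36 - 18/n, n = 1, 2, 3, ...:
  - {d_n} = {36 - 18/n : n ≥ 1}; the only limit point is 36
  - closure = {36 - 18/n : n ≥ 1} ∪ {36}
For the norm: a diagonal operator has ||M|| = sup_n |d_n|. Here d_n = 36 - 18/n increases monotonically from d_1 = 18 toward 36, with all terms in [18, 36); so sup_n |d_n| = 36 (the supremum is the limit, not attained). So ||M|| = 36.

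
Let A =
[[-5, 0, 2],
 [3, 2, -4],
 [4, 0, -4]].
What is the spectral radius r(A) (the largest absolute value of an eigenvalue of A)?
r(A) = (9 + sqrt(33))/2 ≈ 7.3723

The eigenvalues of A are the roots of its characteristic polynomial. With M = A (coefficients from the trace, the sum of principal 2x2 minors, and det A):
  p(λ) = det(λ I - M) = λ^3 + 7λ^2 - 6λ - 24.
By the rational root theorem any rational root is an integer divisor of 24. Testing λ = 2: p(2) = 8 + 28 - 12 - 24 = 0, so λ = 2 is a root. Dividing out (λ - 2) leaves p(λ) = (λ - 2)(λ^2 + 9λ + 12). For λ^2 + 9λ + 12 the discriminant is 33. It is nonnegative but not a perfect square, so the roots are real and irrational: λ = (-9 ± sqrt(33))/2 ≈ -1.6277, -7.3723.
Thus the eigenvalues (to 4 decimals) are -1.6277 (modulus 1.6277); -7.3723 (modulus 7.3723); 2 (modulus 2). The spectral radius is the largest modulus: r(A) = (9 + sqrt(33))/2 ≈ 7.3723. (Cross-check: r(A) ≤ ||A||_2 ≈ 9.1017; equality holds whenever A is normal, though it can also hold for some non-normal A.)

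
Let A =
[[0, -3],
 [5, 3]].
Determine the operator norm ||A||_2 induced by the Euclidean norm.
||A||_2 = sqrt((43 + sqrt(949))/2) ≈ 6.0748 (= sqrt(largest eigenvalue of A^T A))

||A||_2 = sigma_max(A) = sqrt(lambda_max(A^T A)). Form the symmetric matrix M = A^T A =
[[25, 15],
 [15, 18]].
Its characteristic polynomial (trace, determinant of M give the coefficients) is
  p(λ) = det(λ I - M) = λ^2 - 43λ + 225.
For λ^2 - 43λ + 225 the discriminant is 949. It is nonnegative but not a perfect square, so the roots are real and irrational: λ = (43 ± sqrt(949))/2 ≈ 36.9029, 6.0971.
So the eigenvalues of A^T A are ≈ 6.0971, 36.9029 (all ≥ 0, as they must be for A^T A). The largest is λ_max = (43 + sqrt(949))/2 ≈ 36.9029, hence ||A||_2 = sqrt(λ_max) = sqrt((43 + sqrt(949))/2) ≈ 6.0748.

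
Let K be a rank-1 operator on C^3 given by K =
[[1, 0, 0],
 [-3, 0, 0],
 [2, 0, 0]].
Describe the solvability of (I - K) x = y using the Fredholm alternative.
(I - K) is singular (det(I - K) = 0, i.e. 1 ∈ sigma(K)). (I - K) x = y is solvable iff y ⊥ ker((I - K)^*) = span{(1, 0, 0)}, i.e. iff y_1 = 0. When solvable, the solutions are x = y + c·(1, -3, 2), c arbitrary (ker(I - K) = span{(1, -3, 2)}, dimension 1).

K has rank 1, so it is an outer product K = u v^T: every row of K is a multiple of one row vector. Reading off the entries, u = (1, -3, 2) and v = (1, 0, 0) (row i of K equals u_i·v^T). A rank-one matrix u v^T satisfies K u = u (v·u) and kills the (2)-dimensional subspace v^⊥, so its characteristic polynomial is lambda^2 (lambda - v·u) with v·u = tr K = 1. Hence the eigenvalues of I - K are 1 (multiplicity 2) and 1 - (1) = 0, so det(I - K) = 0. (Direct check: I - K =
[[0, 0, 0],
 [3, 1, 0],
 [-2, 0, 1]]
has determinant 0.) So 1 is an eigenvalue of K and (I - K) is not invertible. The finite-dimensional Fredholm alternative says: either (I - K) is invertible, or ker(I - K) ≠ {0} and then range(I - K) = ker((I - K)^*)^⊥, with dim ker(I - K) = dim ker((I - K)^*). We are in the second case, so we need both kernels. Kernel of I - K: (I - K) u = u - u (v·u) = u - u = 0, so ker(I - K) = span{u} = span{(1, -3, 2)} (it is exactly 1-dimensional because rank(I - K) = 2). Kernel of the adjoint: K is real, so (I - K)^* = I - K^T = I - v u^T, and (I - v u^T) v = v - v (u·v) = 0; hence ker((I - K)^*) = span{v} = span{(1, 0, 0)}. Therefore (I - K) x = y is solvable iff <y, v> = 0, i.e. iff y_1 = 0. When this holds, K y = u (v·y) = 0, so (I - K) y = y and x = y is a particular solution; the full solution set is the line x = y + c·u = y + c·(1, -3, 2), c ∈ C.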